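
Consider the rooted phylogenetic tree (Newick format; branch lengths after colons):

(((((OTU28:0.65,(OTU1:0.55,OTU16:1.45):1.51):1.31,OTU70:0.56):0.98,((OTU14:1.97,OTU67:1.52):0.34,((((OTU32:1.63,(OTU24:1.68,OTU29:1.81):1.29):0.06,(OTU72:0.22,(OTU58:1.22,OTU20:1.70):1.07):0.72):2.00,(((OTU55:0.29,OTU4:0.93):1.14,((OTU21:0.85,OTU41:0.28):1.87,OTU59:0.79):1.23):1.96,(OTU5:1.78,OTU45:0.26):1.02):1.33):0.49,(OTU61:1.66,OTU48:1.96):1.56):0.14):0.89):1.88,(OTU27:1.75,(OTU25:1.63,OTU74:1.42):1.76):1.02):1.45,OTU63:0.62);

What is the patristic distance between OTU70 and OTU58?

8.07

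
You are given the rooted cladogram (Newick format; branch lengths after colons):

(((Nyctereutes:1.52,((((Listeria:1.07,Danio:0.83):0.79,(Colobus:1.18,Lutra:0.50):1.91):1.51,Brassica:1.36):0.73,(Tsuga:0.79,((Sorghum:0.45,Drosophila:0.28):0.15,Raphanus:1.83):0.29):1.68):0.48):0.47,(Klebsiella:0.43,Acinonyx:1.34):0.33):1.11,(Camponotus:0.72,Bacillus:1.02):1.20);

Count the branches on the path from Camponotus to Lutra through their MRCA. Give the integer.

9

The MRCA of Camponotus and Lutra is the root of the tree.
From Camponotus up to that node: 2 branches. From Lutra up to the same node: 7 branches. Total: 2 + 7 = 9.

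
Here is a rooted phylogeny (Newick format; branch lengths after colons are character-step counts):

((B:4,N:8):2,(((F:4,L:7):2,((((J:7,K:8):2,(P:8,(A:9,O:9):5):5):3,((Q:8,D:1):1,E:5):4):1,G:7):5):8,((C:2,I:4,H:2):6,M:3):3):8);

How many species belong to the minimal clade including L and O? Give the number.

11

The MRCA of L and O is the node subtending ((F,L),((((J,K),(P,(A,O))),((Q,D),E)),G)).
That clade contains 11 terminal taxa: A, D, E, F, G, J, K, L, O, P, Q.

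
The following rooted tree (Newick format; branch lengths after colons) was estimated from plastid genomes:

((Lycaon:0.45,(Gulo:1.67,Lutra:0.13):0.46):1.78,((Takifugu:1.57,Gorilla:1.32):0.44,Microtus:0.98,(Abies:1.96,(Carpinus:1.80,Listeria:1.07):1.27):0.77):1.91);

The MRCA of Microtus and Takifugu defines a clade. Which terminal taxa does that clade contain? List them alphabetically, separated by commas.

Abies, Carpinus, Gorilla, Listeria, Microtus, Takifugu

Tracing Microtus: it sits inside ((Takifugu,Gorilla),Microtus,(Abies,(Carpinus,Listeria))).
Tracing Takifugu: it sits inside (Takifugu,Gorilla).
The smallest clade enclosing both is ((Takifugu,Gorilla),Microtus,(Abies,(Carpinus,Listeria))); the answer is its 6 terminal taxa in alphabetical order.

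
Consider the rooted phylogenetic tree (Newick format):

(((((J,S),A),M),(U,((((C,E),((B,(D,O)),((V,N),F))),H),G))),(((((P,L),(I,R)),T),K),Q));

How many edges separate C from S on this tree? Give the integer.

10

The MRCA of C and S is the node subtending ((((J,S),A),M),(U,((((C,E),((B,(D,O)),((V,N),F))),H),G))).
From C up to that node: 6 branches. From S up to the same node: 4 branches. Total: 6 + 4 = 10.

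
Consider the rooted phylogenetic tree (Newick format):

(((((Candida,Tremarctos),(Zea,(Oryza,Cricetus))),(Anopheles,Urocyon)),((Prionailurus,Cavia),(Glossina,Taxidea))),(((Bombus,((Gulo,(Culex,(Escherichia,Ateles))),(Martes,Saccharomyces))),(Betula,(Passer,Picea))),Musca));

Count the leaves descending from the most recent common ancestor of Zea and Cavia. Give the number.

The MRCA of Zea and Cavia is the node subtending ((((Candida,Tremarctos),(Zea,(Oryza,Cricetus))),(Anopheles,Urocyon)),((Prionailurus,Cavia),(Glossina,Taxidea))).
That clade contains 11 terminal taxa: Anopheles, Candida, Cavia, Cricetus, Glossina, Oryza, Prionailurus, Taxidea, Tremarctos, Urocyon, Zea.

11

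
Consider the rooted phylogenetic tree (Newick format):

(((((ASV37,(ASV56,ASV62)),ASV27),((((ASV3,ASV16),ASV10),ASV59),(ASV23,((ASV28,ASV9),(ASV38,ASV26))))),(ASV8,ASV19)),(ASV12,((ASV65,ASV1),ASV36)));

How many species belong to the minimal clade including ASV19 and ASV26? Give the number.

The MRCA of ASV19 and ASV26 is the node subtending ((((ASV37,(ASV56,ASV62)),ASV27),((((ASV3,ASV16),ASV10),ASV59),(ASV23,((ASV28,ASV9),(ASV38,ASV26))))),(ASV8,ASV19)).
That clade contains 15 terminal taxa: ASV10, ASV16, ASV19, ASV23, ASV26, ASV27, ASV28, ASV3, ASV37, ASV38, ASV56, ASV59, ASV62, ASV8, ASV9.

15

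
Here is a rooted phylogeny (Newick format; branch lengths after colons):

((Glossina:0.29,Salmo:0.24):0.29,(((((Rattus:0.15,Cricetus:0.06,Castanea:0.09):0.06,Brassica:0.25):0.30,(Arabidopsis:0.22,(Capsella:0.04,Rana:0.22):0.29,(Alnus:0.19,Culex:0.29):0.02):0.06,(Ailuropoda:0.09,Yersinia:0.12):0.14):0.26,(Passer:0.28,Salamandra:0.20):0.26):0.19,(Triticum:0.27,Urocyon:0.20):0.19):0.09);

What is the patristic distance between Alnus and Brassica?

The path runs Alnus → … → MRCA → … → Brassica; the MRCA is the node subtending (((Rattus,Cricetus,Castanea),Brassica),(Arabidopsis,(Capsella,Rana),(Alnus,Culex)),(Ailuropoda,Yersinia)).
Branch lengths along that path: 0.19 + 0.02 + 0.06 + 0.30 + 0.25 = 0.82.

0.82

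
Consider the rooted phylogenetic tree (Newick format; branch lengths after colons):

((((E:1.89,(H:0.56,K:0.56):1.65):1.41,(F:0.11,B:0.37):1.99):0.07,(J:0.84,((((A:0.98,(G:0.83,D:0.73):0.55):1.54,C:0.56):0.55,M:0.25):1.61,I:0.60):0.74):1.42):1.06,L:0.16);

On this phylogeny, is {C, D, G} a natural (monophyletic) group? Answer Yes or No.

No

The MRCA of the listed taxa subtends ((A,(G,D)),C).
That clade also contains A, which is not in the proposed group, so the group is not monophyletic.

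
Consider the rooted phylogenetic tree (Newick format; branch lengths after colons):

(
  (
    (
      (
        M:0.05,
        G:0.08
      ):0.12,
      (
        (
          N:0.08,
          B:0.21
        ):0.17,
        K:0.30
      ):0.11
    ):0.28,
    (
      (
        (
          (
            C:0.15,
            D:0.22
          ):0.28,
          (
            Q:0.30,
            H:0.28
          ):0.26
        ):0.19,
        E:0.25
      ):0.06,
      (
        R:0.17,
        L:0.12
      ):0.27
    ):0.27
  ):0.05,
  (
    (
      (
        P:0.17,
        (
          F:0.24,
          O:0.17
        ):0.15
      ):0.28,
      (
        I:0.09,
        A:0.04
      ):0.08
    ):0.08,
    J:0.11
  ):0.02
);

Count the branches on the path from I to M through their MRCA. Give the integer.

8

The MRCA of I and M is the root of the tree.
From I up to that node: 4 branches. From M up to the same node: 4 branches. Total: 4 + 4 = 8.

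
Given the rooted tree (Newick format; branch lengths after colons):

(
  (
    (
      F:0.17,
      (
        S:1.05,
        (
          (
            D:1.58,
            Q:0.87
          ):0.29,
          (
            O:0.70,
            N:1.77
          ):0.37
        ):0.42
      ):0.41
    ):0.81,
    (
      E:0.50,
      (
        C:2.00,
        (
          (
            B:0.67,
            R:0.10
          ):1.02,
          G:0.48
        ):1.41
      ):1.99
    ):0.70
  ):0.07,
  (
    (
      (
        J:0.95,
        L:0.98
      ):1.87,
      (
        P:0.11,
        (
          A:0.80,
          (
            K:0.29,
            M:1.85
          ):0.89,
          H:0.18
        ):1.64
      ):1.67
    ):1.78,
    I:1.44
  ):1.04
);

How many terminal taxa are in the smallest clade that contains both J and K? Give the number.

7

The MRCA of J and K is the node subtending ((J,L),(P,(A,(K,M),H))).
That clade contains 7 terminal taxa: A, H, J, K, L, M, P.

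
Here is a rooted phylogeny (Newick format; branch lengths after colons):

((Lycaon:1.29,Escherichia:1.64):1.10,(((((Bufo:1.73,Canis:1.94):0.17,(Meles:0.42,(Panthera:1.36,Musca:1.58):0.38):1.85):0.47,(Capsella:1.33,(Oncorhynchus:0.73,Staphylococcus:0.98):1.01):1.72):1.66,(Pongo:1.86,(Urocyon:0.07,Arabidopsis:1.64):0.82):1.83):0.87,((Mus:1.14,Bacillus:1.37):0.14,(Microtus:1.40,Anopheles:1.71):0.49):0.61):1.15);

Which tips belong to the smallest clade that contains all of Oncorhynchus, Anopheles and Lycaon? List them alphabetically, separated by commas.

Tracing Oncorhynchus: it sits inside (Oncorhynchus,Staphylococcus).
Tracing Anopheles: it sits inside (Microtus,Anopheles).
Tracing Lycaon: it sits inside (Lycaon,Escherichia).
The smallest clade enclosing all 3 is the whole tree (their MRCA is the root), so the answer is all 17 tips in alphabetical order.

Anopheles, Arabidopsis, Bacillus, Bufo, Canis, Capsella, Escherichia, Lycaon, Meles, Microtus, Mus, Musca, Oncorhynchus, Panthera, Pongo, Staphylococcus, Urocyon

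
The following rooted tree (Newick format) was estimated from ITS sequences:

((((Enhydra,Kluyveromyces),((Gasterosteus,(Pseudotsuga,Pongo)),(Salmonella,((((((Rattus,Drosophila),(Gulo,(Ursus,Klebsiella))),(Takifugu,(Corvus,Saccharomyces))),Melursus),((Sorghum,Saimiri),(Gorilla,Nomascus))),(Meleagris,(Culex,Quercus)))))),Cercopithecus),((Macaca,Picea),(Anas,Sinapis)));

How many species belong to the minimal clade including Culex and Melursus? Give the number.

The MRCA of Culex and Melursus is the node subtending ((((((Rattus,Drosophila),(Gulo,(Ursus,Klebsiella))),(Takifugu,(Corvus,Saccharomyces))),Melursus),((Sorghum,Saimiri),(Gorilla,Nomascus))),(Meleagris,(Culex,Quercus))).
That clade contains 16 terminal taxa: Corvus, Culex, Drosophila, Gorilla, Gulo, Klebsiella, Meleagris, Melursus, Nomascus, Quercus, Rattus, Saccharomyces, Saimiri, Sorghum, Takifugu, Ursus.

16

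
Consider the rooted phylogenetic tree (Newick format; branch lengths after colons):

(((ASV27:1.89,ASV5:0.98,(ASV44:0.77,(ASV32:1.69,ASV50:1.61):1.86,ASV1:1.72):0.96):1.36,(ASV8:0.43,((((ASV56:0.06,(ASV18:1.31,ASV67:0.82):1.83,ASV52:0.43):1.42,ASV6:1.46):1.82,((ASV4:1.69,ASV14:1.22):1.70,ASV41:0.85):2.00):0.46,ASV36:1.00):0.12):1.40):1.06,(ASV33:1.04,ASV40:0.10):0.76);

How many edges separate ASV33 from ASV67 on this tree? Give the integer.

The MRCA of ASV33 and ASV67 is the root of the tree.
From ASV33 up to that node: 2 branches. From ASV67 up to the same node: 8 branches. Total: 2 + 8 = 10.

10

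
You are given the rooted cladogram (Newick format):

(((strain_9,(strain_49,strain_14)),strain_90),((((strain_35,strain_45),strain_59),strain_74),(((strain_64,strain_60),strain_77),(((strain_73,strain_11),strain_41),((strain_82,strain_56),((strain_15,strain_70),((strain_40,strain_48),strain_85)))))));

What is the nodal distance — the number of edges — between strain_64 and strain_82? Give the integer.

7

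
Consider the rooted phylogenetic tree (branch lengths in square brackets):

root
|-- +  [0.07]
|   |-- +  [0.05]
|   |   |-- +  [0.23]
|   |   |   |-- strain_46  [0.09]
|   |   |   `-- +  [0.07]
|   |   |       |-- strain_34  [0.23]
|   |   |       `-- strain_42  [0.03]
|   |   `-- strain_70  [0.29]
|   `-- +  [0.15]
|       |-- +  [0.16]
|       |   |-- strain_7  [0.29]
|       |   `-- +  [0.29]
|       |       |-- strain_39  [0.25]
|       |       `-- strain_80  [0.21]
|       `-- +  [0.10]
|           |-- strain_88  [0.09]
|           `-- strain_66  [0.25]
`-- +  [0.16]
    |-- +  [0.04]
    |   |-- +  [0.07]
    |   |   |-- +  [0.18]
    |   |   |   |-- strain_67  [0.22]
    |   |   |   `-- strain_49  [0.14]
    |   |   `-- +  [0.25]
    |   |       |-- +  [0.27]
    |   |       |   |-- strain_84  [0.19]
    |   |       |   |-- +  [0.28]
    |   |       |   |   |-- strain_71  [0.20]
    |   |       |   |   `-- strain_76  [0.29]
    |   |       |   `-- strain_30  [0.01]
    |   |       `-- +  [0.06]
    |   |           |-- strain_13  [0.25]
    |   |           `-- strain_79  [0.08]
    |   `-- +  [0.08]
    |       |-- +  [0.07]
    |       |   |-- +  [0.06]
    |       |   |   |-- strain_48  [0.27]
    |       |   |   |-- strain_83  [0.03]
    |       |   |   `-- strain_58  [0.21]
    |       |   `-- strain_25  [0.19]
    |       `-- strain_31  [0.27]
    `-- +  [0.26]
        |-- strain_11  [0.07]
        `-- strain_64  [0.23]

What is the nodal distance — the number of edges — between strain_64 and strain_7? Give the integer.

The MRCA of strain_64 and strain_7 is the root of the tree.
From strain_64 up to that node: 3 branches. From strain_7 up to the same node: 4 branches. Total: 3 + 4 = 7.

7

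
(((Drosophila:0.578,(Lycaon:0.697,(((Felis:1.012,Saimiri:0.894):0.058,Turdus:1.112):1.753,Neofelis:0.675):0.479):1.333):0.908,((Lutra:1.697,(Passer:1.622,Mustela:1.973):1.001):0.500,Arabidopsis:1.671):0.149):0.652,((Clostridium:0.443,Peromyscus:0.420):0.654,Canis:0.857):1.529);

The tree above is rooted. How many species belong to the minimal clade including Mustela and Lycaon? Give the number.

The MRCA of Mustela and Lycaon is the node subtending ((Drosophila,(Lycaon,(((Felis,Saimiri),Turdus),Neofelis))),((Lutra,(Passer,Mustela)),Arabidopsis)).
That clade contains 10 terminal taxa: Arabidopsis, Drosophila, Felis, Lutra, Lycaon, Mustela, Neofelis, Passer, Saimiri, Turdus.

10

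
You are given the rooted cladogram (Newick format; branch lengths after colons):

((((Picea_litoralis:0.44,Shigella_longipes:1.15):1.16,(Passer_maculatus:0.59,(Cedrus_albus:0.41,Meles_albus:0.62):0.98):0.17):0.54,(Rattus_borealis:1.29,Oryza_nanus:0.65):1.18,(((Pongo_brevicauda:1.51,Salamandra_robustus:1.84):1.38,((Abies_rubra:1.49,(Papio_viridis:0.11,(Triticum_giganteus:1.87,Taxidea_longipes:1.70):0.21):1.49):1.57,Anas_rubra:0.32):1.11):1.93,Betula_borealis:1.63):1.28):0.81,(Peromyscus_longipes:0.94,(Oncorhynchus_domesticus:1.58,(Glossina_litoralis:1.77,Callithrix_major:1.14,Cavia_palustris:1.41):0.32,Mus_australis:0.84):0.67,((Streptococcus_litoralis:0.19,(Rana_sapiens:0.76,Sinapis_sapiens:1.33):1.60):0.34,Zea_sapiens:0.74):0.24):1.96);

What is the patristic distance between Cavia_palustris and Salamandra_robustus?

11.60

The path runs Cavia_palustris → … → MRCA → … → Salamandra_robustus; the MRCA is the root of the tree.
Branch lengths along that path: 1.41 + 0.32 + 0.67 + 1.96 + 0.81 + 1.28 + 1.93 + 1.38 + 1.84 = 11.60.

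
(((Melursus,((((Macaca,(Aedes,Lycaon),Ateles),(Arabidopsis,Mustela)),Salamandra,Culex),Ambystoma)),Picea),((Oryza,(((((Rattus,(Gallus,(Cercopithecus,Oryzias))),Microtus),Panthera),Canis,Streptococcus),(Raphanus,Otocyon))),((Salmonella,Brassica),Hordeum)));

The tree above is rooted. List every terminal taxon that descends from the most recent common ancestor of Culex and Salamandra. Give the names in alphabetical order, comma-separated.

Tracing Culex: it sits inside (((Macaca,(Aedes,Lycaon),Ateles),(Arabidopsis,Mustela)),Salamandra,Culex).
Tracing Salamandra: it sits inside (((Macaca,(Aedes,Lycaon),Ateles),(Arabidopsis,Mustela)),Salamandra,Culex).
The smallest clade enclosing both is (((Macaca,(Aedes,Lycaon),Ateles),(Arabidopsis,Mustela)),Salamandra,Culex); the answer is its 8 terminal taxa in alphabetical order.

Aedes, Arabidopsis, Ateles, Culex, Lycaon, Macaca, Mustela, Salamandra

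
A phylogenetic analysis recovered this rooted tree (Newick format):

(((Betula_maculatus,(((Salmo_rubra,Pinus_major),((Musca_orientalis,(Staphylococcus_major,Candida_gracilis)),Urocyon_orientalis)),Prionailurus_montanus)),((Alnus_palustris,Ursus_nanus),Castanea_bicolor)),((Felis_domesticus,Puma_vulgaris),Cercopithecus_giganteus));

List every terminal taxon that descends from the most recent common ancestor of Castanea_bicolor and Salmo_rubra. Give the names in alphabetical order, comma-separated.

Tracing Castanea_bicolor: it sits inside ((Alnus_palustris,Ursus_nanus),Castanea_bicolor).
Tracing Salmo_rubra: it sits inside (Salmo_rubra,Pinus_major).
The smallest clade enclosing both is ((Betula_maculatus,(((Salmo_rubra,Pinus_major),((Musca_orientalis,(Staphylococcus_major,Candida_gracilis)),Urocyon_orientalis)),Prionailurus_montanus)),((Alnus_palustris,Ursus_nanus),Castanea_bicolor)); the answer is its 11 terminal taxa in alphabetical order.

Alnus_palustris, Betula_maculatus, Candida_gracilis, Castanea_bicolor, Musca_orientalis, Pinus_major, Prionailurus_montanus, Salmo_rubra, Staphylococcus_major, Urocyon_orientalis, Ursus_nanus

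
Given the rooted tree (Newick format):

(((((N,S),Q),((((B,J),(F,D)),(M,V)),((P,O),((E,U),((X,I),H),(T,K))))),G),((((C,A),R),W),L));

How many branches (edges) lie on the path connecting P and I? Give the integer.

6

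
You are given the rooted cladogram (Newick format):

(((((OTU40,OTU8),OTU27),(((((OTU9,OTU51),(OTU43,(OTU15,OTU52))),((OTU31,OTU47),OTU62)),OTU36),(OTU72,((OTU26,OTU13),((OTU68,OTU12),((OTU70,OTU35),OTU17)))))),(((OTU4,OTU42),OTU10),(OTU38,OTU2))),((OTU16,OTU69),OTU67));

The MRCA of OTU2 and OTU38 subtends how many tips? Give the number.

2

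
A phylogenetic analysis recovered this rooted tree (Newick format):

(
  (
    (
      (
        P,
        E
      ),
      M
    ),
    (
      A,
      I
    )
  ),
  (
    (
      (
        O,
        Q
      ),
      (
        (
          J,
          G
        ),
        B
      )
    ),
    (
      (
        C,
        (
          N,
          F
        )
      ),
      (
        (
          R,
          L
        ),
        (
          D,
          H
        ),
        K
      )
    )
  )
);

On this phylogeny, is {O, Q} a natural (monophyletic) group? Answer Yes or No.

Yes

The most recent common ancestor of these taxa subtends (O,Q).
That clade has exactly 2 tips — every listed taxon and nothing else — so the group is monophyletic.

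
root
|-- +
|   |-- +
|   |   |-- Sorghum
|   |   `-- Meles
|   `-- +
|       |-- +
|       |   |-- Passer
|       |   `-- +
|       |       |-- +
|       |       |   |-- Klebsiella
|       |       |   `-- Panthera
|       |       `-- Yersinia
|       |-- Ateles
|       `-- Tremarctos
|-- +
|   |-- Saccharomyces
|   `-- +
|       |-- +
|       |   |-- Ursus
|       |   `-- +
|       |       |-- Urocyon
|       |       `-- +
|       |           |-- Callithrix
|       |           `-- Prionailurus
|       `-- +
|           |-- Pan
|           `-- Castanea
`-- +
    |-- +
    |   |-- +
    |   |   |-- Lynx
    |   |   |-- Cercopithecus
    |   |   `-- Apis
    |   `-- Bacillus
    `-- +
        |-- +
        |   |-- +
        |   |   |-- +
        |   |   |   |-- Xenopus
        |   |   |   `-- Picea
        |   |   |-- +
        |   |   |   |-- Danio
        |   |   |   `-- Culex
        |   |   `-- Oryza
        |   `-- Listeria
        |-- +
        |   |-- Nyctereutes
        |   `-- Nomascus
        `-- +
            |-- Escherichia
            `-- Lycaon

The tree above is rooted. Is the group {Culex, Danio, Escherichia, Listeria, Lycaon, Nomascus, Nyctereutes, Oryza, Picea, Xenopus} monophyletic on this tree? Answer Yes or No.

Yes

The most recent common ancestor of these taxa subtends ((((Xenopus,Picea),(Danio,Culex),Oryza),Listeria),(Nyctereutes,Nomascus),(Escherichia,Lycaon)).
That clade has exactly 10 tips — every listed taxon and nothing else — so the group is monophyletic.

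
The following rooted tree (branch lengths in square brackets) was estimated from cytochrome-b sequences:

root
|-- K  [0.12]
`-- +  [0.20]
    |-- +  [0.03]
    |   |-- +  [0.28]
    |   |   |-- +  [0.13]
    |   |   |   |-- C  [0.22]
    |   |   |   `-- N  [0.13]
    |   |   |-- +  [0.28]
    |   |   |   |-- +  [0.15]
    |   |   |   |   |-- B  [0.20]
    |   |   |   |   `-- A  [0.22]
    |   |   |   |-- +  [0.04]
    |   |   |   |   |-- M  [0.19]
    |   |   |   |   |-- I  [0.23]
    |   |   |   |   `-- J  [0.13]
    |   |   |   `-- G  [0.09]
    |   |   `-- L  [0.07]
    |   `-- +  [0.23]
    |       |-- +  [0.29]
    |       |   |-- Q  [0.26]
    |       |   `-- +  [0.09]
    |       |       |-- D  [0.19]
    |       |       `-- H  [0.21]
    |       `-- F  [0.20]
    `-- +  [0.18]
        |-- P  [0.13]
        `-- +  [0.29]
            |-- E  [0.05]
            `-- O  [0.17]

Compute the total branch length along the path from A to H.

1.75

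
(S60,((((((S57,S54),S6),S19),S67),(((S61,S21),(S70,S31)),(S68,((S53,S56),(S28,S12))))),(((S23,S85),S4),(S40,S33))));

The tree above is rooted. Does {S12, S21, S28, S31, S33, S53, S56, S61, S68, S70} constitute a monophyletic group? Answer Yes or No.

No

The MRCA of the listed taxa subtends ((((((S57,S54),S6),S19),S67),(((S61,S21),(S70,S31)),(S68,((S53,S56),(S28,S12))))),(((S23,S85),S4),(S40,S33))).
That clade also contains S19, S23, S4, S40, S54, S57, S6, S67, S85, which are not in the proposed group, so the group is not monophyletic.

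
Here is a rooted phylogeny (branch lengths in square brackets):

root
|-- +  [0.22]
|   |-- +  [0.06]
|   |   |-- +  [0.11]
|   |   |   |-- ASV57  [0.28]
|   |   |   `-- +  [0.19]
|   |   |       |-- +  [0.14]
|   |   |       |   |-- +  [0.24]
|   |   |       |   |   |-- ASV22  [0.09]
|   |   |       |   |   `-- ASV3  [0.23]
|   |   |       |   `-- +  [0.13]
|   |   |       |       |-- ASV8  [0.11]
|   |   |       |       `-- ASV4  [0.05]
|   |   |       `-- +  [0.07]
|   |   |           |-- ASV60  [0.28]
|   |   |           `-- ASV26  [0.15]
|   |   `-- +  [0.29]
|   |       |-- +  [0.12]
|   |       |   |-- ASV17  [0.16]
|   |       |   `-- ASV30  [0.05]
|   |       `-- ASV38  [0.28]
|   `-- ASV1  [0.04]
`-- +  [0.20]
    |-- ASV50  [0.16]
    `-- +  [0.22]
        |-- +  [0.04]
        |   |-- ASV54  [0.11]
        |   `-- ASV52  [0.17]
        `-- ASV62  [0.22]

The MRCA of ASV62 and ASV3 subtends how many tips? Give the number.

15

The MRCA of ASV62 and ASV3 is the root, so the clade is the entire tree.
That clade contains 15 terminal taxa: ASV1, ASV17, ASV22, ASV26, ASV3, ASV30, ASV38, ASV4, ASV50, ASV52, ASV54, ASV57, ASV60, ASV62, ASV8.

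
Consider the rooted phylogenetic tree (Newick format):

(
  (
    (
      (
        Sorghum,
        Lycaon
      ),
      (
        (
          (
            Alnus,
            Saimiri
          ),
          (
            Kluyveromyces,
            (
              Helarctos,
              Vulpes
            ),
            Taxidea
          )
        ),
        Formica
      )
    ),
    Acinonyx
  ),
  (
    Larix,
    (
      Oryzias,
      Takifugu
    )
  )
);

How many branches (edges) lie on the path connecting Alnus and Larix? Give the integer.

The MRCA of Alnus and Larix is the root of the tree.
From Alnus up to that node: 6 branches. From Larix up to the same node: 2 branches. Total: 6 + 2 = 8.

8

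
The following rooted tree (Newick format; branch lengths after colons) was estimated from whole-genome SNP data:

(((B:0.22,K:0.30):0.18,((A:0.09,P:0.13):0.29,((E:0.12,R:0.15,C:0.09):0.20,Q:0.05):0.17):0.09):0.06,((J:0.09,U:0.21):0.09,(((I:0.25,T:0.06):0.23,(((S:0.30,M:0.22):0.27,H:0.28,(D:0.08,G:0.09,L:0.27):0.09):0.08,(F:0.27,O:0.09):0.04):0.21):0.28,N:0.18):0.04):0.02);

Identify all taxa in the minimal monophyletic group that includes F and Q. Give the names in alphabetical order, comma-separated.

Tracing F: it sits inside (F,O).
Tracing Q: it sits inside ((E,R,C),Q).
The smallest clade enclosing both is the whole tree (their MRCA is the root), so the answer is all 21 tips in alphabetical order.

A, B, C, D, E, F, G, H, I, J, K, L, M, N, O, P, Q, R, S, T, U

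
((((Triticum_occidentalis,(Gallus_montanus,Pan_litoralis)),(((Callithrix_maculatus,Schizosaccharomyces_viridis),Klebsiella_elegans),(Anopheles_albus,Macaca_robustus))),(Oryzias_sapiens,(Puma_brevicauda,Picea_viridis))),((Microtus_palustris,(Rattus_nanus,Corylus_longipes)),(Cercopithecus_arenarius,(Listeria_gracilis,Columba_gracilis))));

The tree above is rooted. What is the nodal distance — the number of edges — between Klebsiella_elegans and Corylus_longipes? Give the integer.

The MRCA of Klebsiella_elegans and Corylus_longipes is the root of the tree.
From Klebsiella_elegans up to that node: 5 branches. From Corylus_longipes up to the same node: 4 branches. Total: 5 + 4 = 9.

9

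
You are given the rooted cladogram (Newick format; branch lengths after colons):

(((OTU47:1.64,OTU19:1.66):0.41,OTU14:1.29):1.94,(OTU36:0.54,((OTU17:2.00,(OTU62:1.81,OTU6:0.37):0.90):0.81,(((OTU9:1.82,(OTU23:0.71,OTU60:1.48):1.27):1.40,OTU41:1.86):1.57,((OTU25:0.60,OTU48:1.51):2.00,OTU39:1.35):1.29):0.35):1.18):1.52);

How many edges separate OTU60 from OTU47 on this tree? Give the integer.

10

The MRCA of OTU60 and OTU47 is the root of the tree.
From OTU60 up to that node: 7 branches. From OTU47 up to the same node: 3 branches. Total: 7 + 3 = 10.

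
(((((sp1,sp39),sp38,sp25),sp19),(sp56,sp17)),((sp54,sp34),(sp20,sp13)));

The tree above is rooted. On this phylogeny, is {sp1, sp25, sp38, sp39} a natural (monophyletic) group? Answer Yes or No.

Yes

The most recent common ancestor of these taxa subtends ((sp1,sp39),sp38,sp25).
That clade has exactly 4 tips — every listed taxon and nothing else — so the group is monophyletic.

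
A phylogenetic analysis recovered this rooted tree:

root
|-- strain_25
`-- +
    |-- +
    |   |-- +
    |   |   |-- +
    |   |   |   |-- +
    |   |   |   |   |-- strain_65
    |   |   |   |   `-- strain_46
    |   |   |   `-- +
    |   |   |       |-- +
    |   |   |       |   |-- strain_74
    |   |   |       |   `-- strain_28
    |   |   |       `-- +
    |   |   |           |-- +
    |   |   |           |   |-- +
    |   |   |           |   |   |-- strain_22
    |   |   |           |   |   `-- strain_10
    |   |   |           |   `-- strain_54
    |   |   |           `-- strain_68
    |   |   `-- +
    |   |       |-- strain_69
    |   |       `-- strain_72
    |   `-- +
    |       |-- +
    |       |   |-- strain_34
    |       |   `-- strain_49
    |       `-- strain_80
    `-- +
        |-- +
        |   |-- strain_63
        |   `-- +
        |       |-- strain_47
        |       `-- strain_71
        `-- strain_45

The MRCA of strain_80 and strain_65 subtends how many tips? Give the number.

The MRCA of strain_80 and strain_65 is the node subtending ((((strain_65,strain_46),((strain_74,strain_28),(((strain_22,strain_10),strain_54),strain_68))),(strain_69,strain_72)),((strain_34,strain_49),strain_80)).
That clade contains 13 terminal taxa: strain_10, strain_22, strain_28, strain_34, strain_46, strain_49, strain_54, strain_65, strain_68, strain_69, strain_72, strain_74, strain_80.

13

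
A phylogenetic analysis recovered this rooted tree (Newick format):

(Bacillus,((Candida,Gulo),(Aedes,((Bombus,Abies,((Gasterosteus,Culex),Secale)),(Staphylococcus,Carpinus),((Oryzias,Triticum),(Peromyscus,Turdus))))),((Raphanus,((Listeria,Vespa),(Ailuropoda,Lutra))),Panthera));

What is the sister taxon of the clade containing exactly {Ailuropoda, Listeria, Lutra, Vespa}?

Raphanus

The clade containing exactly {Ailuropoda, Listeria, Lutra, Vespa} attaches to the tree at the node subtending (Raphanus,((Listeria,Vespa),(Ailuropoda,Lutra))).
The other lineage descending from that same node — the sister group — is the single tip Raphanus.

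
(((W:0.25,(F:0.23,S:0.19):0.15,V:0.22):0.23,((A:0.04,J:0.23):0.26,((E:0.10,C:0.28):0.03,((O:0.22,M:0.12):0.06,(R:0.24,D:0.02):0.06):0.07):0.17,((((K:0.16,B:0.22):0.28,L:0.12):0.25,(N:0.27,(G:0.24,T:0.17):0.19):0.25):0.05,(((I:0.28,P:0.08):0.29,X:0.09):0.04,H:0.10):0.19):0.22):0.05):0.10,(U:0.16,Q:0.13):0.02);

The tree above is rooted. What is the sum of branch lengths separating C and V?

The path runs C → … → MRCA → … → V; the MRCA is the node subtending ((W,(F,S),V),((A,J),((E,C),((O,M),(R,D))),((((K,B),L),(N,(G,T))),(((I,P),X),H)))).
Branch lengths along that path: 0.28 + 0.03 + 0.17 + 0.05 + 0.23 + 0.22 = 0.98.

0.98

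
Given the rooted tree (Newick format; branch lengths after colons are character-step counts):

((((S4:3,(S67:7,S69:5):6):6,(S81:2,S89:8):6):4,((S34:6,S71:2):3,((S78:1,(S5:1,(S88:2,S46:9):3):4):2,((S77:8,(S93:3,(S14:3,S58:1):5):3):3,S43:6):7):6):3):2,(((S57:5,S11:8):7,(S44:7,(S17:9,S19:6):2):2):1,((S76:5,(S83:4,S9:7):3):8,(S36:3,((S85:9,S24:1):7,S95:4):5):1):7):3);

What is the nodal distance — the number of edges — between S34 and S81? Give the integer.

The MRCA of S34 and S81 is the node subtending (((S4,(S67,S69)),(S81,S89)),((S34,S71),((S78,(S5,(S88,S46))),((S77,(S93,(S14,S58))),S43)))).
From S34 up to that node: 3 branches. From S81 up to the same node: 3 branches. Total: 3 + 3 = 6.

6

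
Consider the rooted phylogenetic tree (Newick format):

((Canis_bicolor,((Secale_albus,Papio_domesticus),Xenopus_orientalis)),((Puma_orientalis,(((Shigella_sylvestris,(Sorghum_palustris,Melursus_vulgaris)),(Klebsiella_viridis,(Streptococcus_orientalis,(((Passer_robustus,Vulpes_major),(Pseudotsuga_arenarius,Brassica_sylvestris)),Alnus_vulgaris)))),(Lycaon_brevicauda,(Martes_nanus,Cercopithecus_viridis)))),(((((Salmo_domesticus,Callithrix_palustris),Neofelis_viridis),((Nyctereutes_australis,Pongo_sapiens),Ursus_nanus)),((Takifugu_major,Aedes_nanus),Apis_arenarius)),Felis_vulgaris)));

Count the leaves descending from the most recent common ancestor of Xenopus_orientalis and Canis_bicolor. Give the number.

4

The MRCA of Xenopus_orientalis and Canis_bicolor is the node subtending (Canis_bicolor,((Secale_albus,Papio_domesticus),Xenopus_orientalis)).
That clade contains 4 terminal taxa: Canis_bicolor, Papio_domesticus, Secale_albus, Xenopus_orientalis.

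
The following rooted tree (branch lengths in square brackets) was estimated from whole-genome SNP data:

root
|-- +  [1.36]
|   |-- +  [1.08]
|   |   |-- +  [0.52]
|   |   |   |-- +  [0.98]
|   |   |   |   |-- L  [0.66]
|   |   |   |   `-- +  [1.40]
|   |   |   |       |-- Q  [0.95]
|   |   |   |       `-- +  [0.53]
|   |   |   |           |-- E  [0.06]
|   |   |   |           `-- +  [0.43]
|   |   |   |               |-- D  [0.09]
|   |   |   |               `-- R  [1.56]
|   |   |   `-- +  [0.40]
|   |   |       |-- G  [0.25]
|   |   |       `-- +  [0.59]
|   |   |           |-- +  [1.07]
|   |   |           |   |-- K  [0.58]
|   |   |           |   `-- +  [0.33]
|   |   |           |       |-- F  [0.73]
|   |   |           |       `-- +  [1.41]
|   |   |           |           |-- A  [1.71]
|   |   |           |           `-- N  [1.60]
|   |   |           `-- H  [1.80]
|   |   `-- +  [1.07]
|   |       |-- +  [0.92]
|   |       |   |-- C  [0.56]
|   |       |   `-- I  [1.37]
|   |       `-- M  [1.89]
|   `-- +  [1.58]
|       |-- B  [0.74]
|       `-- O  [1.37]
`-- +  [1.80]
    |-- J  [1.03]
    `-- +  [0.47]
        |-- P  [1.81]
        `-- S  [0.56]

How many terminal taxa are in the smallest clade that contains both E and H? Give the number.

The MRCA of E and H is the node subtending ((L,(Q,(E,(D,R)))),(G,((K,(F,(A,N))),H))).
That clade contains 11 terminal taxa: A, D, E, F, G, H, K, L, N, Q, R.

11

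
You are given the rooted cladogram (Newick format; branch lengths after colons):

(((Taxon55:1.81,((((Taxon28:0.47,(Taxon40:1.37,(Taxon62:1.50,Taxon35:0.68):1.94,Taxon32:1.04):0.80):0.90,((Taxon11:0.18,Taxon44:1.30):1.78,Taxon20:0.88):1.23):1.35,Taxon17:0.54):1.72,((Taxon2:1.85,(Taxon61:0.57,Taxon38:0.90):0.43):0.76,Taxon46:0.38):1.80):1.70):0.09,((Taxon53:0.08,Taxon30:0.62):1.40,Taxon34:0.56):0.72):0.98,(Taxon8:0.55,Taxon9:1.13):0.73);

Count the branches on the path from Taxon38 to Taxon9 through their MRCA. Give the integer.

9

The MRCA of Taxon38 and Taxon9 is the root of the tree.
From Taxon38 up to that node: 7 branches. From Taxon9 up to the same node: 2 branches. Total: 7 + 2 = 9.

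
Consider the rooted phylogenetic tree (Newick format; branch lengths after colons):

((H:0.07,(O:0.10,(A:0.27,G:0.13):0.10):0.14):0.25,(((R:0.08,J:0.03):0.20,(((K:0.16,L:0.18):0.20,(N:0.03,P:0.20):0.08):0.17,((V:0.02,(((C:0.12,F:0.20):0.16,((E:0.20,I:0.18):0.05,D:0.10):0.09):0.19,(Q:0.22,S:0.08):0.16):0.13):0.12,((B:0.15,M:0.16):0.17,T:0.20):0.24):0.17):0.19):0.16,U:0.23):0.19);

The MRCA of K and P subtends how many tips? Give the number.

4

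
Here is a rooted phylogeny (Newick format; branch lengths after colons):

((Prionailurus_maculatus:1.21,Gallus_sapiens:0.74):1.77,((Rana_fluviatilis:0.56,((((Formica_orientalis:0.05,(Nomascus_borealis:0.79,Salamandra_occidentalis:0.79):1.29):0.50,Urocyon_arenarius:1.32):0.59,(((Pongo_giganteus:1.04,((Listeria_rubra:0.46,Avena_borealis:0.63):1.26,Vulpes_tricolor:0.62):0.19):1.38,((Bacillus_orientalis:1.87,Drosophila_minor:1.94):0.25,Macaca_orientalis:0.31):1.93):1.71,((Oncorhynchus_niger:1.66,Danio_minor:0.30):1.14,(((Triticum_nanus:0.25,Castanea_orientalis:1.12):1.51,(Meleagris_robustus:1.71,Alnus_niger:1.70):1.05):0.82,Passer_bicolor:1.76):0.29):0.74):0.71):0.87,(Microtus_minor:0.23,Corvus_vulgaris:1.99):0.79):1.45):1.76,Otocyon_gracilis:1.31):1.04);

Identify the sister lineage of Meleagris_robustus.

Alnus_niger

Meleagris_robustus attaches to the tree at the node subtending (Meleagris_robustus,Alnus_niger).
The other lineage descending from that same node — the sister group — is the single tip Alnus_niger.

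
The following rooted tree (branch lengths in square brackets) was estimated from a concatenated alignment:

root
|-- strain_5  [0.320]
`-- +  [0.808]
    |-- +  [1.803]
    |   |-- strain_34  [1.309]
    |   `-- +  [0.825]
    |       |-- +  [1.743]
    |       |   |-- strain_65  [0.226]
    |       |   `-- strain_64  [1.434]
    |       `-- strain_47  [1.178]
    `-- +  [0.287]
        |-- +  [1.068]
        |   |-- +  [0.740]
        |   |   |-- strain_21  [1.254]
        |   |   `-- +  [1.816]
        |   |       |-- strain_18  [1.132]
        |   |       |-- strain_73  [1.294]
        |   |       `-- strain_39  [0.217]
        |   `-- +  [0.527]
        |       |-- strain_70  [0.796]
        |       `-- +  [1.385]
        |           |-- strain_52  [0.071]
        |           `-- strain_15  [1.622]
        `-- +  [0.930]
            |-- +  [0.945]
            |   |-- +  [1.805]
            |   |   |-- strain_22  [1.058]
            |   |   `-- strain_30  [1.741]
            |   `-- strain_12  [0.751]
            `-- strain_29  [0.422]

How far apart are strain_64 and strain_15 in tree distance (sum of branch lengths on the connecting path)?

The path runs strain_64 → … → MRCA → … → strain_15; the MRCA is the node subtending ((strain_34,((strain_65,strain_64),strain_47)),(((strain_21,(strain_18,strain_73,strain_39)),(strain_70,(strain_52,strain_15))),(((strain_22,strain_30),strain_12),strain_29))).
Branch lengths along that path: 1.434 + 1.743 + 0.825 + 1.803 + 0.287 + 1.068 + 0.527 + 1.385 + 1.622 = 10.694.

10.694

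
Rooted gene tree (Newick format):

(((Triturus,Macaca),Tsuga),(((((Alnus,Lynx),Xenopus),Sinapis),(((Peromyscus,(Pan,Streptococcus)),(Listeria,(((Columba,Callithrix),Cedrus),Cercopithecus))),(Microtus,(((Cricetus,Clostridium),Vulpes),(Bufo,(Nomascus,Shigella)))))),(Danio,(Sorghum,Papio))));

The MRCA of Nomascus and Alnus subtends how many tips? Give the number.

19

The MRCA of Nomascus and Alnus is the node subtending ((((Alnus,Lynx),Xenopus),Sinapis),(((Peromyscus,(Pan,Streptococcus)),(Listeria,(((Columba,Callithrix),Cedrus),Cercopithecus))),(Microtus,(((Cricetus,Clostridium),Vulpes),(Bufo,(Nomascus,Shigella)))))).
That clade contains 19 terminal taxa: Alnus, Bufo, Callithrix, Cedrus, Cercopithecus, Clostridium, Columba, Cricetus, Listeria, Lynx, Microtus, Nomascus, Pan, Peromyscus, Shigella, Sinapis, Streptococcus, Vulpes, Xenopus.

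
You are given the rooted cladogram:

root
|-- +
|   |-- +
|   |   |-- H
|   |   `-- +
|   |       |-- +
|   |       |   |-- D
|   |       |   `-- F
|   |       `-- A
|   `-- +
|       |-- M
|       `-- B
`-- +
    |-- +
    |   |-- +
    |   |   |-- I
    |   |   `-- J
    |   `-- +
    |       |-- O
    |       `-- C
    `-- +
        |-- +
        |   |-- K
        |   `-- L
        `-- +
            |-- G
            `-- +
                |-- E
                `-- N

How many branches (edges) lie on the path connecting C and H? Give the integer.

The MRCA of C and H is the root of the tree.
From C up to that node: 4 branches. From H up to the same node: 3 branches. Total: 4 + 3 = 7.

7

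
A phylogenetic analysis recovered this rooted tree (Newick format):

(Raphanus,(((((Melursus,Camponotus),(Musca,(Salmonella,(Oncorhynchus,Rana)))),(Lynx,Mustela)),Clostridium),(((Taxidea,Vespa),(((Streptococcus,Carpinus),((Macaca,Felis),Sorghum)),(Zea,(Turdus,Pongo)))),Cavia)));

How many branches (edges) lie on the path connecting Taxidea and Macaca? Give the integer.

The MRCA of Taxidea and Macaca is the node subtending ((Taxidea,Vespa),(((Streptococcus,Carpinus),((Macaca,Felis),Sorghum)),(Zea,(Turdus,Pongo)))).
From Taxidea up to that node: 2 branches. From Macaca up to the same node: 5 branches. Total: 2 + 5 = 7.

7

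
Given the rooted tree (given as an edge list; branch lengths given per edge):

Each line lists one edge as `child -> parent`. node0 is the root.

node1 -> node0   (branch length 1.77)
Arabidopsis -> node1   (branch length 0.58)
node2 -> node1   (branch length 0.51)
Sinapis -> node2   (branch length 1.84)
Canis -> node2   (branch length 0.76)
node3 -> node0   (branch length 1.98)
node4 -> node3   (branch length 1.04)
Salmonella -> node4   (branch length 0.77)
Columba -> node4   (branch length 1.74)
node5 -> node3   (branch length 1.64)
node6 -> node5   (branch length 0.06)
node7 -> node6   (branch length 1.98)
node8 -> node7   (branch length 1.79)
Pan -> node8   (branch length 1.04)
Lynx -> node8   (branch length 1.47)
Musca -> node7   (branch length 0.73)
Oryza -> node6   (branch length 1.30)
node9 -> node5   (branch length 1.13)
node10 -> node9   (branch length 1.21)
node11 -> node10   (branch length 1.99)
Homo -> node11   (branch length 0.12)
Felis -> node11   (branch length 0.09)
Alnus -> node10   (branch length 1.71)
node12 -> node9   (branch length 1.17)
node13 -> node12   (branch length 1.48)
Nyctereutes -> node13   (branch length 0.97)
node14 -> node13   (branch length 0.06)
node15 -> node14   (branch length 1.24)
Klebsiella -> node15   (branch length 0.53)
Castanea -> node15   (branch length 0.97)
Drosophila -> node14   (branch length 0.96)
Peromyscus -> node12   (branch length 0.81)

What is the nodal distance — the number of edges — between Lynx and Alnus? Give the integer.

7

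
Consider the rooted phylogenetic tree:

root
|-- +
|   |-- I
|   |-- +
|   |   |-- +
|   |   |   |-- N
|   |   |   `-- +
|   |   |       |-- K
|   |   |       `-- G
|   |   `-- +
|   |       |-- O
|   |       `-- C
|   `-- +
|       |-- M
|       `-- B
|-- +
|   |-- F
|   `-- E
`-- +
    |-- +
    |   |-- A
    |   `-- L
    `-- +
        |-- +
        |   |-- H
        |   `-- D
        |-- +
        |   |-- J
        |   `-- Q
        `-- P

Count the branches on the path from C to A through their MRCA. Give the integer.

7

The MRCA of C and A is the root of the tree.
From C up to that node: 4 branches. From A up to the same node: 3 branches. Total: 4 + 3 = 7.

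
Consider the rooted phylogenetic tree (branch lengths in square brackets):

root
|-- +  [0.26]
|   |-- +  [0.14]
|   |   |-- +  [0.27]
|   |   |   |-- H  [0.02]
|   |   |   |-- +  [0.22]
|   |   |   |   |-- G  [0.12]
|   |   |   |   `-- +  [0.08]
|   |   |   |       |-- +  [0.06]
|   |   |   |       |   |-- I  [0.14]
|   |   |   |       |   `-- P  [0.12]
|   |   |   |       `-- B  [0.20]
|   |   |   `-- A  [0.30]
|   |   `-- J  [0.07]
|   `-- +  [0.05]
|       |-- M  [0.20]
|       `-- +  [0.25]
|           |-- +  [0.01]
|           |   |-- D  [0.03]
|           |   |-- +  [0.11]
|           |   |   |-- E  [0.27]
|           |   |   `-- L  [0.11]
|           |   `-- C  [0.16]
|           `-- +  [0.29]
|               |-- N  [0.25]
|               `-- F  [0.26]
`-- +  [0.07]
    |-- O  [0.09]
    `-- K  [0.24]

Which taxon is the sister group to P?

P attaches to the tree at the node subtending (I,P).
The other lineage descending from that same node — the sister group — is the single tip I.

I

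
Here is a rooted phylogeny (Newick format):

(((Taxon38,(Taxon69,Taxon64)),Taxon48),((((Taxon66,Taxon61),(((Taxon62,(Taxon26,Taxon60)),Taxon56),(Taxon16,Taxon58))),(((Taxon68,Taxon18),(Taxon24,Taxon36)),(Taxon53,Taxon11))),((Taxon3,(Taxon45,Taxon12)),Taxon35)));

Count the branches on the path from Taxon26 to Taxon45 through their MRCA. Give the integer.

The MRCA of Taxon26 and Taxon45 is the node subtending ((((Taxon66,Taxon61),(((Taxon62,(Taxon26,Taxon60)),Taxon56),(Taxon16,Taxon58))),(((Taxon68,Taxon18),(Taxon24,Taxon36)),(Taxon53,Taxon11))),((Taxon3,(Taxon45,Taxon12)),Taxon35)).
From Taxon26 up to that node: 7 branches. From Taxon45 up to the same node: 4 branches. Total: 7 + 4 = 11.

11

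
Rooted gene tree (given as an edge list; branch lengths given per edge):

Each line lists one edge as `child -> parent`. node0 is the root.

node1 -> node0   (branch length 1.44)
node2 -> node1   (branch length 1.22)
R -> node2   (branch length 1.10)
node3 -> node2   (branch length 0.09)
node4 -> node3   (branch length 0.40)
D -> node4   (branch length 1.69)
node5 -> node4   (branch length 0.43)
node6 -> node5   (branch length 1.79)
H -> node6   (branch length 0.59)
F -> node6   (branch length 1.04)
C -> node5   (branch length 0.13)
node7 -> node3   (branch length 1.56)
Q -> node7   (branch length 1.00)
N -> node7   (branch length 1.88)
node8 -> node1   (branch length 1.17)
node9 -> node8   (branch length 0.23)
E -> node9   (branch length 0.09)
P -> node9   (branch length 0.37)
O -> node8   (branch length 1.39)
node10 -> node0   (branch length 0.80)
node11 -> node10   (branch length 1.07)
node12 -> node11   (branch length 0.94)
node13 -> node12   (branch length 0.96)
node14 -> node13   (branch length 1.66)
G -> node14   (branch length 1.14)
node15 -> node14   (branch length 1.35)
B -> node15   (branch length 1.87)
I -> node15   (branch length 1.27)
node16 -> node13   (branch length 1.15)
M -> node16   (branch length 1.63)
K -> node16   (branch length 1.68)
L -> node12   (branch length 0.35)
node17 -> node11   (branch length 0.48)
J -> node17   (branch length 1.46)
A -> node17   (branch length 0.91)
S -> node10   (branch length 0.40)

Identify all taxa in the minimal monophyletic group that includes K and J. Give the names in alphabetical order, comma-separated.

A, B, G, I, J, K, L, M

Tracing K: it sits inside (M,K).
Tracing J: it sits inside (J,A).
The smallest clade enclosing both is ((((G,(B,I)),(M,K)),L),(J,A)); the answer is its 8 terminal taxa in alphabetical order.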